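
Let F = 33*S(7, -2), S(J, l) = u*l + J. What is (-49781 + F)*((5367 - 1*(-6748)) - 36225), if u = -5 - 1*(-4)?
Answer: 1193059240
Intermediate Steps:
u = -1 (u = -5 + 4 = -1)
S(J, l) = J - l (S(J, l) = -l + J = J - l)
F = 297 (F = 33*(7 - 1*(-2)) = 33*(7 + 2) = 33*9 = 297)
(-49781 + F)*((5367 - 1*(-6748)) - 36225) = (-49781 + 297)*((5367 - 1*(-6748)) - 36225) = -49484*((5367 + 6748) - 36225) = -49484*(12115 - 36225) = -49484*(-24110) = 1193059240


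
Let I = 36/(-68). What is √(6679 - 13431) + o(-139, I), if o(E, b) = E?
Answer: -139 + 4*I*√422 ≈ -139.0 + 82.171*I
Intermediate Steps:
I = -9/17 (I = 36*(-1/68) = -9/17 ≈ -0.52941)
√(6679 - 13431) + o(-139, I) = √(6679 - 13431) - 139 = √(-6752) - 139 = 4*I*√422 - 139 = -139 + 4*I*√422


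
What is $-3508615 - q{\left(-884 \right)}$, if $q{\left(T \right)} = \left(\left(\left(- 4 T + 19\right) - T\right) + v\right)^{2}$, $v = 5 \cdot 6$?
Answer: $-23480576$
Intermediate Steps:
$v = 30$
$q{\left(T \right)} = \left(49 - 5 T\right)^{2}$ ($q{\left(T \right)} = \left(\left(\left(- 4 T + 19\right) - T\right) + 30\right)^{2} = \left(\left(\left(19 - 4 T\right) - T\right) + 30\right)^{2} = \left(\left(19 - 5 T\right) + 30\right)^{2} = \left(49 - 5 T\right)^{2}$)
$-3508615 - q{\left(-884 \right)} = -3508615 - \left(49 - -4420\right)^{2} = -3508615 - \left(49 + 4420\right)^{2} = -3508615 - 4469^{2} = -3508615 - 19971961 = -23480576$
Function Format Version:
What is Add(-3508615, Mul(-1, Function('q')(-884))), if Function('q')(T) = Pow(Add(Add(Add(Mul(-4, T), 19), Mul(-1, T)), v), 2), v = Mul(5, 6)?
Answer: -23480576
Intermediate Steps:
v = 30
Function('q')(T) = Pow(Add(49, Mul(-5, T)), 2) (Function('q')(T) = Pow(Add(Add(Add(Mul(-4, T), 19), Mul(-1, T)), 30), 2) = Pow(Add(Add(Add(19, Mul(-4, T)), Mul(-1, T)), 30), 2) = Pow(Add(Add(19, Mul(-5, T)), 30), 2) = Pow(Add(49, Mul(-5, T)), 2))
Add(-3508615, Mul(-1, Function('q')(-884))) = Add(-3508615, Mul(-1, Pow(Add(49, Mul(-5, -884)), 2))) = Add(-3508615, Mul(-1, Pow(Add(49, 4420), 2))) = Add(-3508615, Mul(-1, Pow(4469, 2))) = Add(-3508615, Mul(-1, 19971961)) = Add(-3508615, -19971961) = -23480576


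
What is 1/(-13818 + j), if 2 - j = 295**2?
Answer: -1/100841 ≈ -9.9166e-6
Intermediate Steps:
j = -87023 (j = 2 - 1*295**2 = 2 - 1*87025 = 2 - 87025 = -87023)
1/(-13818 + j) = 1/(-13818 - 87023) = 1/(-100841) = -1/100841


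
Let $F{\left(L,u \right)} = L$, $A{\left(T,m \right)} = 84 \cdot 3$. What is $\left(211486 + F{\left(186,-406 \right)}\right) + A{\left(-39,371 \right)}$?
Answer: $211924$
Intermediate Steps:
$A{\left(T,m \right)} = 252$
$\left(211486 + F{\left(186,-406 \right)}\right) + A{\left(-39,371 \right)} = \left(211486 + 186\right) + 252 = 211672 + 252 = 211924$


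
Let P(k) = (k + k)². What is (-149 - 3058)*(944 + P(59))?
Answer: -47681676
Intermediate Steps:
P(k) = 4*k² (P(k) = (2*k)² = 4*k²)
(-149 - 3058)*(944 + P(59)) = (-149 - 3058)*(944 + 4*59²) = -3207*(944 + 4*3481) = -3207*(944 + 13924) = -3207*14868 = -47681676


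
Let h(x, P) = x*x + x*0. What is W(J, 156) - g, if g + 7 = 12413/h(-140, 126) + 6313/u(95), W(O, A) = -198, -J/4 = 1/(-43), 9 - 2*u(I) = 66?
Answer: 33376859/1117200 ≈ 29.875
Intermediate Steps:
u(I) = -57/2 (u(I) = 9/2 - ½*66 = 9/2 - 33 = -57/2)
J = 4/43 (J = -4/(-43) = -4*(-1/43) = 4/43 ≈ 0.093023)
h(x, P) = x² (h(x, P) = x² + 0 = x²)
g = -254582459/1117200 (g = -7 + (12413/((-140)²) + 6313/(-57/2)) = -7 + (12413/19600 + 6313*(-2/57)) = -7 + (12413*(1/19600) - 12626/57) = -7 + (12413/19600 - 12626/57) = -7 - 246762059/1117200 = -254582459/1117200 ≈ -227.88)
W(J, 156) - g = -198 - 1*(-254582459/1117200) = -198 + 254582459/1117200 = 33376859/1117200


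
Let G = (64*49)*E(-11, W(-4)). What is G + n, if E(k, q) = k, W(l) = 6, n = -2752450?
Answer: -2786946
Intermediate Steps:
G = -34496 (G = (64*49)*(-11) = 3136*(-11) = -34496)
G + n = -34496 - 2752450 = -2786946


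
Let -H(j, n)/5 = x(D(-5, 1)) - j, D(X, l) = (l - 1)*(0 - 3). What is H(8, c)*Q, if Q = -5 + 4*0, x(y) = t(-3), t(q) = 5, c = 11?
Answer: -75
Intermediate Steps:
D(X, l) = 3 - 3*l (D(X, l) = (-1 + l)*(-3) = 3 - 3*l)
x(y) = 5
H(j, n) = -25 + 5*j (H(j, n) = -5*(5 - j) = -25 + 5*j)
Q = -5 (Q = -5 + 0 = -5)
H(8, c)*Q = (-25 + 5*8)*(-5) = (-25 + 40)*(-5) = 15*(-5) = -75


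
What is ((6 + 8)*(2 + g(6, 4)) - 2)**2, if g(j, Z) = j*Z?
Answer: 131044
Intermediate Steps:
g(j, Z) = Z*j
((6 + 8)*(2 + g(6, 4)) - 2)**2 = ((6 + 8)*(2 + 4*6) - 2)**2 = (14*(2 + 24) - 2)**2 = (14*26 - 2)**2 = (364 - 2)**2 = 362**2 = 131044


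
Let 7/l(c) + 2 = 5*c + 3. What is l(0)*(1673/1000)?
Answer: 11711/1000 ≈ 11.711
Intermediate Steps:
l(c) = 7/(1 + 5*c) (l(c) = 7/(-2 + (5*c + 3)) = 7/(-2 + (3 + 5*c)) = 7/(1 + 5*c))
l(0)*(1673/1000) = (7/(1 + 5*0))*(1673/1000) = (7/(1 + 0))*(1673*(1/1000)) = (7/1)*(1673/1000) = (7*1)*(1673/1000) = 7*(1673/1000) = 11711/1000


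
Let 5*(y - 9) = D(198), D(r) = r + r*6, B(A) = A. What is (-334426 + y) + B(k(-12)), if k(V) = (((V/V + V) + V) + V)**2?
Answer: -1664574/5 ≈ -3.3292e+5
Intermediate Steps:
k(V) = (1 + 3*V)**2 (k(V) = (((1 + V) + V) + V)**2 = ((1 + 2*V) + V)**2 = (1 + 3*V)**2)
D(r) = 7*r (D(r) = r + 6*r = 7*r)
y = 1431/5 (y = 9 + (7*198)/5 = 9 + (1/5)*1386 = 9 + 1386/5 = 1431/5 ≈ 286.20)
(-334426 + y) + B(k(-12)) = (-334426 + 1431/5) + (1 + 3*(-12))**2 = -1670699/5 + (1 - 36)**2 = -1670699/5 + (-35)**2 = -1670699/5 + 1225 = -1664574/5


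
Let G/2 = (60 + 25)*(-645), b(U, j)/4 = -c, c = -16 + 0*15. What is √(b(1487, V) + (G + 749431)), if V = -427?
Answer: √639845 ≈ 799.90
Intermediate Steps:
c = -16 (c = -16 + 0 = -16)
b(U, j) = 64 (b(U, j) = 4*(-1*(-16)) = 4*16 = 64)
G = -109650 (G = 2*((60 + 25)*(-645)) = 2*(85*(-645)) = 2*(-54825) = -109650)
√(b(1487, V) + (G + 749431)) = √(64 + (-109650 + 749431)) = √(64 + 639781) = √639845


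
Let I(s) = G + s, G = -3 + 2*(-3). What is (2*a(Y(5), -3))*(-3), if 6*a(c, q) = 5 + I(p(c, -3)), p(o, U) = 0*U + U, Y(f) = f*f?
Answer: 7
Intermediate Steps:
Y(f) = f²
G = -9 (G = -3 - 6 = -9)
p(o, U) = U (p(o, U) = 0 + U = U)
I(s) = -9 + s
a(c, q) = -7/6 (a(c, q) = (5 + (-9 - 3))/6 = (5 - 12)/6 = (⅙)*(-7) = -7/6)
(2*a(Y(5), -3))*(-3) = (2*(-7/6))*(-3) = -7/3*(-3) = 7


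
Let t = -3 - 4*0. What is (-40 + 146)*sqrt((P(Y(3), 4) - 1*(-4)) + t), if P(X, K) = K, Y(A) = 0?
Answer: 106*sqrt(5) ≈ 237.02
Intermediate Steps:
t = -3 (t = -3 + 0 = -3)
(-40 + 146)*sqrt((P(Y(3), 4) - 1*(-4)) + t) = (-40 + 146)*sqrt((4 - 1*(-4)) - 3) = 106*sqrt((4 + 4) - 3) = 106*sqrt(8 - 3) = 106*sqrt(5)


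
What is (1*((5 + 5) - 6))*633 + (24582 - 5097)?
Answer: 22017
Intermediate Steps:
(1*((5 + 5) - 6))*633 + (24582 - 5097) = (1*(10 - 6))*633 + 19485 = (1*4)*633 + 19485 = 4*633 + 19485 = 2532 + 19485 = 22017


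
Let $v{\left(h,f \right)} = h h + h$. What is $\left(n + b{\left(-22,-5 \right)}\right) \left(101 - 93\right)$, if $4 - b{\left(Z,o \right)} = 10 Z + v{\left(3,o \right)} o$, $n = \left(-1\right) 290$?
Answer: $-48$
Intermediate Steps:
$n = -290$
$v{\left(h,f \right)} = h + h^{2}$ ($v{\left(h,f \right)} = h^{2} + h = h + h^{2}$)
$b{\left(Z,o \right)} = 4 - 12 o - 10 Z$ ($b{\left(Z,o \right)} = 4 - \left(10 Z + 3 \left(1 + 3\right) o\right) = 4 - \left(10 Z + 3 \cdot 4 o\right) = 4 - \left(10 Z + 12 o\right) = 4 - 12 o - 10 Z$)
$\left(n + b{\left(-22,-5 \right)}\right) \left(101 - 93\right) = \left(-290 - -284\right) \left(101 - 93\right) = \left(-290 + \left(4 + 60 + 220\right)\right) 8 = \left(-290 + 284\right) 8 = \left(-6\right) 8 = -48$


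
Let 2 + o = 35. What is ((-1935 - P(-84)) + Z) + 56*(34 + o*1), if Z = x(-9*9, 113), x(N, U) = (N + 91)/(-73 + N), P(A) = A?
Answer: 146372/77 ≈ 1900.9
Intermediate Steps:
x(N, U) = (91 + N)/(-73 + N)
o = 33 (o = -2 + 35 = 33)
Z = -5/77 (Z = (91 - 9*9)/(-73 - 9*9) = (91 - 81)/(-73 - 81) = 10/(-154) = -1/154*10 = -5/77 ≈ -0.064935)
((-1935 - P(-84)) + Z) + 56*(34 + o*1) = ((-1935 - 1*(-84)) - 5/77) + 56*(34 + 33*1) = ((-1935 + 84) - 5/77) + 56*(34 + 33) = (-1851 - 5/77) + 56*67 = -142532/77 + 3752 = 146372/77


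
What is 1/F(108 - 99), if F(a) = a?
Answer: ⅑ ≈ 0.11111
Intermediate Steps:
1/F(108 - 99) = 1/(108 - 99) = 1/9 = ⅑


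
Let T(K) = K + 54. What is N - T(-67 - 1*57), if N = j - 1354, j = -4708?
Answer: -5992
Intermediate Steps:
T(K) = 54 + K
N = -6062 (N = -4708 - 1354 = -6062)
N - T(-67 - 1*57) = -6062 - (54 + (-67 - 1*57)) = -6062 - (54 + (-67 - 57)) = -6062 - (54 - 124) = -6062 - 1*(-70) = -6062 + 70 = -5992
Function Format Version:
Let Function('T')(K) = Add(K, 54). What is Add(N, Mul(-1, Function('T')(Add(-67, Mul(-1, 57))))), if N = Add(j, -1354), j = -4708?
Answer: -5992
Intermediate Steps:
Function('T')(K) = Add(54, K)
N = -6062 (N = Add(-4708, -1354) = -6062)
Add(N, Mul(-1, Function('T')(Add(-67, Mul(-1, 57))))) = Add(-6062, Mul(-1, Add(54, Add(-67, Mul(-1, 57))))) = Add(-6062, Mul(-1, Add(54, Add(-67, -57)))) = Add(-6062, Mul(-1, Add(54, -124))) = Add(-6062, Mul(-1, -70)) = Add(-6062, 70) = -5992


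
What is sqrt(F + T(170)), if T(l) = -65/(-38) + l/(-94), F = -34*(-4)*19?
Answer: 3*sqrt(915791146)/1786 ≈ 50.832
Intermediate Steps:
F = 2584 (F = 136*19 = 2584)
T(l) = 65/38 - l/94 (T(l) = -65*(-1/38) + l*(-1/94) = 65/38 - l/94)
sqrt(F + T(170)) = sqrt(2584 + (65/38 - 1/94*170)) = sqrt(2584 + (65/38 - 85/47)) = sqrt(2584 - 175/1786) = sqrt(4614849/1786) = 3*sqrt(915791146)/1786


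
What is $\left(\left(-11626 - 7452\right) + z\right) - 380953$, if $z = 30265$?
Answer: $-369766$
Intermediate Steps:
$\left(\left(-11626 - 7452\right) + z\right) - 380953 = \left(\left(-11626 - 7452\right) + 30265\right) - 380953 = \left(-19078 + 30265\right) - 380953 = 11187 - 380953 = -369766$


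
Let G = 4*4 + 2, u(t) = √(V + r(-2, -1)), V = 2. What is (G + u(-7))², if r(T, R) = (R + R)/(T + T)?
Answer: (36 + √10)²/4 ≈ 383.42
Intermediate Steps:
r(T, R) = R/T (r(T, R) = (2*R)/((2*T)) = (2*R)*(1/(2*T)) = R/T)
u(t) = √10/2 (u(t) = √(2 - 1/(-2)) = √(2 - 1*(-½)) = √(2 + ½) = √(5/2) = √10/2)
G = 18 (G = 16 + 2 = 18)
(G + u(-7))² = (18 + √10/2)²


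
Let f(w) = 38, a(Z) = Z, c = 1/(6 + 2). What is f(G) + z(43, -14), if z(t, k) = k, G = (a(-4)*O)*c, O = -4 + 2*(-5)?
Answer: 24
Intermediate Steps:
O = -14 (O = -4 - 10 = -14)
c = ⅛ (c = 1/8 = ⅛ ≈ 0.12500)
G = 7 (G = -4*(-14)*(⅛) = 56*(⅛) = 7)
f(G) + z(43, -14) = 38 - 14 = 24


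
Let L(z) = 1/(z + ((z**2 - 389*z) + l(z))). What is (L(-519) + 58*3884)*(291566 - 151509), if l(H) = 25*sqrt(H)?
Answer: 13470837651132101523/426955456 - 3501425*I*sqrt(519)/221589881664 ≈ 3.1551e+10 - 0.00035998*I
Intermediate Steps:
L(z) = 1/(z**2 - 388*z + 25*sqrt(z)) (L(z) = 1/(z + ((z**2 - 389*z) + 25*sqrt(z))) = 1/(z + (z**2 - 389*z + 25*sqrt(z))) = 1/(z**2 - 388*z + 25*sqrt(z)))
(L(-519) + 58*3884)*(291566 - 151509) = (1/((-519)**2 - 388*(-519) + 25*sqrt(-519)) + 58*3884)*(291566 - 151509) = (1/(269361 + 201372 + 25*(I*sqrt(519))) + 225272)*140057 = (1/(269361 + 201372 + 25*I*sqrt(519)) + 225272)*140057 = (1/(470733 + 25*I*sqrt(519)) + 225272)*140057 = (225272 + 1/(470733 + 25*I*sqrt(519)))*140057 = 31550920504 + 140057/(470733 + 25*I*sqrt(519))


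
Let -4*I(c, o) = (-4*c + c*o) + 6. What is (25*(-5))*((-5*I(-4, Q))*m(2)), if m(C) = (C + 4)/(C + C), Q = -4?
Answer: -35625/4 ≈ -8906.3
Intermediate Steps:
I(c, o) = -3/2 + c - c*o/4 (I(c, o) = -((-4*c + c*o) + 6)/4 = -(6 - 4*c + c*o)/4 = -3/2 + c - c*o/4)
m(C) = (4 + C)/(2*C) (m(C) = (4 + C)/((2*C)) = (4 + C)*(1/(2*C)) = (4 + C)/(2*C))
(25*(-5))*((-5*I(-4, Q))*m(2)) = (25*(-5))*((-5*(-3/2 - 4 - ¼*(-4)*(-4)))*((½)*(4 + 2)/2)) = -125*(-5*(-3/2 - 4 - 4))*(½)*(½)*6 = -125*(-5*(-19/2))*3/2 = -11875*3/(2*2) = -125*285/4 = -35625/4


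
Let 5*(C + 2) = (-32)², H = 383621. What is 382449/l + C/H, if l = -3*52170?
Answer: -48894575867/20013507570 ≈ -2.4431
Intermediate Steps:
C = 1014/5 (C = -2 + (⅕)*(-32)² = -2 + (⅕)*1024 = -2 + 1024/5 = 1014/5 ≈ 202.80)
l = -156510
382449/l + C/H = 382449/(-156510) + (1014/5)/383621 = 382449*(-1/156510) + (1014/5)*(1/383621) = -127483/52170 + 1014/1918105 = -48894575867/20013507570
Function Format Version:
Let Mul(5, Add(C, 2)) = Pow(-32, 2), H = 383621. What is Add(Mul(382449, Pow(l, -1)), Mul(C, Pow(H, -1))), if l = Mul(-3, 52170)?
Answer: Rational(-48894575867, 20013507570) ≈ -2.4431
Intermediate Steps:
C = Rational(1014, 5) (C = Add(-2, Mul(Rational(1, 5), Pow(-32, 2))) = Add(-2, Mul(Rational(1, 5), 1024)) = Add(-2, Rational(1024, 5)) = Rational(1014, 5) ≈ 202.80)
l = -156510
Add(Mul(382449, Pow(l, -1)), Mul(C, Pow(H, -1))) = Add(Mul(382449, Pow(-156510, -1)), Mul(Rational(1014, 5), Pow(383621, -1))) = Add(Mul(382449, Rational(-1, 156510)), Mul(Rational(1014, 5), Rational(1, 383621))) = Add(Rational(-127483, 52170), Rational(1014, 1918105)) = Rational(-48894575867, 20013507570)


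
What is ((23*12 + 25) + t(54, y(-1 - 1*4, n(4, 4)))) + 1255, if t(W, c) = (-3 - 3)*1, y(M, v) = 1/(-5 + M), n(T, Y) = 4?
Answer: 1550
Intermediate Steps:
t(W, c) = -6 (t(W, c) = -6*1 = -6)
((23*12 + 25) + t(54, y(-1 - 1*4, n(4, 4)))) + 1255 = ((23*12 + 25) - 6) + 1255 = ((276 + 25) - 6) + 1255 = (301 - 6) + 1255 = 295 + 1255 = 1550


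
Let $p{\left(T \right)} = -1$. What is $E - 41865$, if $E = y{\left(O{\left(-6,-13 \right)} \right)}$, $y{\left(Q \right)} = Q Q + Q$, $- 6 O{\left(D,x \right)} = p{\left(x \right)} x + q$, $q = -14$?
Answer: $- \frac{1507133}{36} \approx -41865.0$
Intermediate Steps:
$O{\left(D,x \right)} = \frac{7}{3} + \frac{x}{6}$ ($O{\left(D,x \right)} = - \frac{- x - 14}{6} = - \frac{-14 - x}{6} = \frac{7}{3} + \frac{x}{6}$)
$y{\left(Q \right)} = Q + Q^{2}$ ($y{\left(Q \right)} = Q^{2} + Q = Q + Q^{2}$)
$E = \frac{7}{36}$ ($E = \left(\frac{7}{3} + \frac{1}{6} \left(-13\right)\right) \left(1 + \left(\frac{7}{3} + \frac{1}{6} \left(-13\right)\right)\right) = \left(\frac{7}{3} - \frac{13}{6}\right) \left(1 + \left(\frac{7}{3} - \frac{13}{6}\right)\right) = \frac{1 + \frac{1}{6}}{6} = \frac{1}{6} \cdot \frac{7}{6} = \frac{7}{36} \approx 0.19444$)
$E - 41865 = \frac{7}{36} - 41865 = - \frac{1507133}{36}$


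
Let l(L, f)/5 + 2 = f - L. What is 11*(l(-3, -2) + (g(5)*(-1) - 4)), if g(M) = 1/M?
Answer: -506/5 ≈ -101.20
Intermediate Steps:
l(L, f) = -10 - 5*L + 5*f (l(L, f) = -10 + 5*(f - L) = -10 + (-5*L + 5*f) = -10 - 5*L + 5*f)
11*(l(-3, -2) + (g(5)*(-1) - 4)) = 11*((-10 - 5*(-3) + 5*(-2)) + (-1/5 - 4)) = 11*((-10 + 15 - 10) + ((⅕)*(-1) - 4)) = 11*(-5 + (-⅕ - 4)) = 11*(-5 - 21/5) = 11*(-46/5) = -506/5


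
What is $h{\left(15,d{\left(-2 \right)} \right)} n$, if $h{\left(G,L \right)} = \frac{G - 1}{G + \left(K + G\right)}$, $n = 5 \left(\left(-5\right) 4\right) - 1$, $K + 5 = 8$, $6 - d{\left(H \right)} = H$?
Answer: $- \frac{1414}{33} \approx -42.849$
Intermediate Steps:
$d{\left(H \right)} = 6 - H$
$K = 3$ ($K = -5 + 8 = 3$)
$n = -101$ ($n = 5 \left(-20\right) - 1 = -100 - 1 = -101$)
$h{\left(G,L \right)} = \frac{-1 + G}{3 + 2 G}$ ($h{\left(G,L \right)} = \frac{G - 1}{G + \left(3 + G\right)} = \frac{-1 + G}{3 + 2 G}$)
$h{\left(15,d{\left(-2 \right)} \right)} n = \frac{-1 + 15}{3 + 2 \cdot 15} \left(-101\right) = \frac{1}{3 + 30} \cdot 14 \left(-101\right) = \frac{1}{33} \cdot 14 \left(-101\right) = \frac{14}{33} \left(-101\right) = - \frac{1414}{33}$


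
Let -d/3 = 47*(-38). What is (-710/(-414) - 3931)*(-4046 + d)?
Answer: -1067130944/207 ≈ -5.1552e+6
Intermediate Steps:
d = 5358 (d = -141*(-38) = -3*(-1786) = 5358)
(-710/(-414) - 3931)*(-4046 + d) = (-710/(-414) - 3931)*(-4046 + 5358) = (-710*(-1/414) - 3931)*1312 = (355/207 - 3931)*1312 = -813362/207*1312 = -1067130944/207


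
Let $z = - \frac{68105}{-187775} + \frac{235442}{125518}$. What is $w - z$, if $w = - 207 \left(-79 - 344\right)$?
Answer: $\frac{206368492353951}{2356914245} \approx 87559.0$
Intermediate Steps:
$w = 87561$ ($w = \left(-207\right) \left(-423\right) = 87561$)
$z = \frac{5275852494}{2356914245}$ ($z = \left(-68105\right) \left(- \frac{1}{187775}\right) + 235442 \cdot \frac{1}{125518} = \frac{13621}{37555} + \frac{117721}{62759} = \frac{5275852494}{2356914245} \approx 2.2385$)
$w - z = 87561 - \frac{5275852494}{2356914245} = \frac{206368492353951}{2356914245}$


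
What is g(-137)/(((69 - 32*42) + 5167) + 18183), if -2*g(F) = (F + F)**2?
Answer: -37538/22075 ≈ -1.7005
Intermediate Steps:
g(F) = -2*F**2 (g(F) = -(F + F)**2/2 = -4*F**2/2 = -2*F**2)
g(-137)/(((69 - 32*42) + 5167) + 18183) = (-2*(-137)**2)/(((69 - 32*42) + 5167) + 18183) = (-2*18769)/(((69 - 1344) + 5167) + 18183) = -37538/((-1275 + 5167) + 18183) = -37538/(3892 + 18183) = -37538/22075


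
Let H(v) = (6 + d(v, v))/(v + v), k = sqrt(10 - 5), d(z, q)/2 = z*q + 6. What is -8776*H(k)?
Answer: -122864*sqrt(5)/5 ≈ -54946.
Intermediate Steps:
d(z, q) = 12 + 2*q*z (d(z, q) = 2*(z*q + 6) = 2*(q*z + 6) = 2*(6 + q*z) = 12 + 2*q*z)
k = sqrt(5) ≈ 2.2361
H(v) = (18 + 2*v**2)/(2*v) (H(v) = (6 + (12 + 2*v*v))/(v + v) = (6 + (12 + 2*v**2))/((2*v)) = (18 + 2*v**2)*(1/(2*v)) = (18 + 2*v**2)/(2*v))
-8776*H(k) = -8776*(sqrt(5) + 9/(sqrt(5))) = -8776*(sqrt(5) + 9*(sqrt(5)/5)) = -8776*(sqrt(5) + 9*sqrt(5)/5) = -122864*sqrt(5)/5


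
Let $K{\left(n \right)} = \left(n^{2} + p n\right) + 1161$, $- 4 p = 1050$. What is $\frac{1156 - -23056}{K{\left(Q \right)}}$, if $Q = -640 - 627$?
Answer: $\frac{48424}{3878075} \approx 0.012487$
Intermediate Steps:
$p = - \frac{525}{2}$ ($p = \left(- \frac{1}{4}\right) 1050 = - \frac{525}{2} \approx -262.5$)
$Q = -1267$
$K{\left(n \right)} = 1161 + n^{2} - \frac{525 n}{2}$ ($K{\left(n \right)} = \left(n^{2} - \frac{525 n}{2}\right) + 1161 = 1161 + n^{2} - \frac{525 n}{2}$)
$\frac{1156 - -23056}{K{\left(Q \right)}} = \frac{1156 - -23056}{1161 + \left(-1267\right)^{2} - - \frac{665175}{2}} = \frac{1156 + 23056}{1161 + 1605289 + \frac{665175}{2}} = \frac{24212}{\frac{3878075}{2}} = 24212 \cdot \frac{2}{3878075} = \frac{48424}{3878075}$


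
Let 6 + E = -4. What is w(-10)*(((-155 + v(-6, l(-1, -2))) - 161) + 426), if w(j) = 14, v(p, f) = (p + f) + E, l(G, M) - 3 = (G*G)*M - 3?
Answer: 1288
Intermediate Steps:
E = -10 (E = -6 - 4 = -10)
l(G, M) = M*G**2 (l(G, M) = 3 + ((G*G)*M - 3) = 3 + (G**2*M - 3) = 3 + (M*G**2 - 3) = 3 + (-3 + M*G**2) = M*G**2)
v(p, f) = -10 + f + p (v(p, f) = (p + f) - 10 = (f + p) - 10 = -10 + f + p)
w(-10)*(((-155 + v(-6, l(-1, -2))) - 161) + 426) = 14*(((-155 + (-10 - 2*(-1)**2 - 6)) - 161) + 426) = 14*(((-155 + (-10 - 2*1 - 6)) - 161) + 426) = 14*(((-155 + (-10 - 2 - 6)) - 161) + 426) = 14*(((-155 - 18) - 161) + 426) = 14*((-173 - 161) + 426) = 14*(-334 + 426) = 14*92 = 1288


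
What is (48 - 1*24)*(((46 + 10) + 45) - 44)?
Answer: 1368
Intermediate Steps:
(48 - 1*24)*(((46 + 10) + 45) - 44) = (48 - 24)*((56 + 45) - 44) = 24*(101 - 44) = 24*57 = 1368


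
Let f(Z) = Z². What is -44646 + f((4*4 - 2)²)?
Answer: -6230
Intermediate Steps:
-44646 + f((4*4 - 2)²) = -44646 + ((4*4 - 2)²)² = -44646 + ((16 - 2)²)² = -44646 + (14²)² = -44646 + 196² = -44646 + 38416 = -6230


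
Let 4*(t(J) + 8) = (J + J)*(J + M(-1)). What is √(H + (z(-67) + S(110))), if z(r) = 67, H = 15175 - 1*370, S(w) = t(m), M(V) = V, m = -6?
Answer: √14885 ≈ 122.00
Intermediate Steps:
t(J) = -8 + J*(-1 + J)/2 (t(J) = -8 + ((J + J)*(J - 1))/4 = -8 + ((2*J)*(-1 + J))/4 = -8 + (2*J*(-1 + J))/4 = -8 + J*(-1 + J)/2)
S(w) = 13 (S(w) = -8 + (½)*(-6)² - ½*(-6) = -8 + (½)*36 + 3 = -8 + 18 + 3 = 13)
H = 14805 (H = 15175 - 370 = 14805)
√(H + (z(-67) + S(110))) = √(14805 + (67 + 13)) = √(14805 + 80) = √14885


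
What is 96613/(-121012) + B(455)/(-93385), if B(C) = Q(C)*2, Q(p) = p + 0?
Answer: -1826465185/2260141124 ≈ -0.80812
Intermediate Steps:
Q(p) = p
B(C) = 2*C (B(C) = C*2 = 2*C)
96613/(-121012) + B(455)/(-93385) = 96613/(-121012) + (2*455)/(-93385) = 96613*(-1/121012) + 910*(-1/93385) = -96613/121012 - 182/18677 = -1826465185/2260141124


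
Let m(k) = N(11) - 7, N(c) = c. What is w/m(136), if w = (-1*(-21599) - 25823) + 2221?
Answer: -2003/4 ≈ -500.75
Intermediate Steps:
w = -2003 (w = (21599 - 25823) + 2221 = -4224 + 2221 = -2003)
m(k) = 4 (m(k) = 11 - 7 = 4)
w/m(136) = -2003/4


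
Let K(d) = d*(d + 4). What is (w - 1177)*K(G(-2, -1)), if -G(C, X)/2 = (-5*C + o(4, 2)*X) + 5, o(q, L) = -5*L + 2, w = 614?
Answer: -1087716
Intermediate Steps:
o(q, L) = 2 - 5*L
G(C, X) = -10 + 10*C + 16*X (G(C, X) = -2*((-5*C + (2 - 5*2)*X) + 5) = -2*((-5*C + (2 - 10)*X) + 5) = -2*((-5*C - 8*X) + 5) = -2*((-8*X - 5*C) + 5) = -2*(5 - 8*X - 5*C) = -10 + 10*C + 16*X)
K(d) = d*(4 + d)
(w - 1177)*K(G(-2, -1)) = (614 - 1177)*((-10 + 10*(-2) + 16*(-1))*(4 + (-10 + 10*(-2) + 16*(-1)))) = -563*(-10 - 20 - 16)*(4 + (-10 - 20 - 16)) = -(-25898)*(4 - 46) = -(-25898)*(-42) = -563*1932 = -1087716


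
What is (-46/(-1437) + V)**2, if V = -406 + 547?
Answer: 41072291569/2064969 ≈ 19890.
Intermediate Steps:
V = 141
(-46/(-1437) + V)**2 = (-46/(-1437) + 141)**2 = (-46*(-1/1437) + 141)**2 = (46/1437 + 141)**2 = (202663/1437)**2 = 41072291569/2064969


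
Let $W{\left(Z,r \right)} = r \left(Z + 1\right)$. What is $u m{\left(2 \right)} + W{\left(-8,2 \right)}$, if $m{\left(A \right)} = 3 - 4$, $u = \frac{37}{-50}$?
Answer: $- \frac{663}{50} \approx -13.26$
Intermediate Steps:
$W{\left(Z,r \right)} = r \left(1 + Z\right)$
$u = - \frac{37}{50}$ ($u = 37 \left(- \frac{1}{50}\right) = - \frac{37}{50} \approx -0.74$)
$m{\left(A \right)} = -1$
$u m{\left(2 \right)} + W{\left(-8,2 \right)} = \left(- \frac{37}{50}\right) \left(-1\right) + 2 \left(1 - 8\right) = \frac{37}{50} + 2 \left(-7\right) = \frac{37}{50} - 14 = - \frac{663}{50}$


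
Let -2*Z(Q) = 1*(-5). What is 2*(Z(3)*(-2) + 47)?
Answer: 84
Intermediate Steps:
Z(Q) = 5/2 (Z(Q) = -(-5)/2 = -½*(-5) = 5/2)
2*(Z(3)*(-2) + 47) = 2*((5/2)*(-2) + 47) = 2*(-5 + 47) = 2*42 = 84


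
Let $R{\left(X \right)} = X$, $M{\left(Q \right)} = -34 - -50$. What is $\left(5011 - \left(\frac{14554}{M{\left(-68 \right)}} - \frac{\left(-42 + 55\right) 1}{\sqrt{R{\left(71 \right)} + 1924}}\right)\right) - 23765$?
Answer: $- \frac{157309}{8} + \frac{13 \sqrt{1995}}{1995} \approx -19663.0$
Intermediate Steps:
$M{\left(Q \right)} = 16$ ($M{\left(Q \right)} = -34 + 50 = 16$)
$\left(5011 - \left(\frac{14554}{M{\left(-68 \right)}} - \frac{\left(-42 + 55\right) 1}{\sqrt{R{\left(71 \right)} + 1924}}\right)\right) - 23765 = \left(5011 - \left(\frac{7277}{8} - \frac{\left(-42 + 55\right) 1}{\sqrt{71 + 1924}}\right)\right) - 23765 = \left(5011 - \left(\frac{7277}{8} - \frac{13 \cdot 1}{\sqrt{1995}}\right)\right) - 23765 = \left(5011 - \left(\frac{7277}{8} - 13 \frac{\sqrt{1995}}{1995}\right)\right) - 23765 = \left(5011 - \left(\frac{7277}{8} - \frac{13 \sqrt{1995}}{1995}\right)\right) - 23765 = \left(\frac{32811}{8} + \frac{13 \sqrt{1995}}{1995}\right) - 23765 = - \frac{157309}{8} + \frac{13 \sqrt{1995}}{1995}$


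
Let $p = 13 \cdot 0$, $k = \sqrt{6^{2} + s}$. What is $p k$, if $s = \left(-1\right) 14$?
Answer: $0$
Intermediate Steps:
$s = -14$
$k = \sqrt{22}$ ($k = \sqrt{6^{2} - 14} = \sqrt{36 - 14} = \sqrt{22} \approx 4.6904$)
$p = 0$
$p k = 0 \sqrt{22} = 0$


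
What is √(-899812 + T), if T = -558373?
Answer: I*√1458185 ≈ 1207.6*I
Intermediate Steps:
√(-899812 + T) = √(-899812 - 558373) = √(-1458185) = I*√1458185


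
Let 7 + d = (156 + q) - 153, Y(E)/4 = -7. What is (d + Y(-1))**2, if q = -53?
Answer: 7225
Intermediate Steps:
Y(E) = -28 (Y(E) = 4*(-7) = -28)
d = -57 (d = -7 + ((156 - 53) - 153) = -7 + (103 - 153) = -7 - 50 = -57)
(d + Y(-1))**2 = (-57 - 28)**2 = (-85)**2 = 7225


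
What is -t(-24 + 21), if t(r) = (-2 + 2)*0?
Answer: 0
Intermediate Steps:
t(r) = 0 (t(r) = 0*0 = 0)
-t(-24 + 21) = -1*0 = 0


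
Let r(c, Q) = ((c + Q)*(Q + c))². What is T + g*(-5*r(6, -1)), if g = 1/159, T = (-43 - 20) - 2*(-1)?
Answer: -12824/159 ≈ -80.654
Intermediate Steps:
T = -61 (T = -63 + 2 = -61)
r(c, Q) = (Q + c)⁴ (r(c, Q) = ((Q + c)*(Q + c))² = ((Q + c)²)² = (Q + c)⁴)
g = 1/159 ≈ 0.0062893
T + g*(-5*r(6, -1)) = -61 + (-5*(-1 + 6)⁴)/159 = -61 + (-5*5⁴)/159 = -61 + (-5*625)/159 = -61 + (1/159)*(-3125) = -61 - 3125/159 = -12824/159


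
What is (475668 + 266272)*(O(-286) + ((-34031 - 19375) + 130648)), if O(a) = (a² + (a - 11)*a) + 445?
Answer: 181348684500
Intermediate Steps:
O(a) = 445 + a² + a*(-11 + a) (O(a) = (a² + (-11 + a)*a) + 445 = (a² + a*(-11 + a)) + 445 = 445 + a² + a*(-11 + a))
(475668 + 266272)*(O(-286) + ((-34031 - 19375) + 130648)) = (475668 + 266272)*((445 - 11*(-286) + 2*(-286)²) + ((-34031 - 19375) + 130648)) = 741940*((445 + 3146 + 2*81796) + (-53406 + 130648)) = 741940*((445 + 3146 + 163592) + 77242) = 741940*(167183 + 77242) = 741940*244425 = 181348684500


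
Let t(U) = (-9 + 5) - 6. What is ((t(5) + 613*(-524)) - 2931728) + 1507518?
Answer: -1745432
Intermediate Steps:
t(U) = -10 (t(U) = -4 - 6 = -10)
((t(5) + 613*(-524)) - 2931728) + 1507518 = ((-10 + 613*(-524)) - 2931728) + 1507518 = ((-10 - 321212) - 2931728) + 1507518 = (-321222 - 2931728) + 1507518 = -3252950 + 1507518 = -1745432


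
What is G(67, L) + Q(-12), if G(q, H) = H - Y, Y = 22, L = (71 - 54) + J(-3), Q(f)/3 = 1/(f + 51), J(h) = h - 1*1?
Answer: -116/13 ≈ -8.9231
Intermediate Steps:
J(h) = -1 + h (J(h) = h - 1 = -1 + h)
Q(f) = 3/(51 + f) (Q(f) = 3/(f + 51) = 3/(51 + f))
L = 13 (L = (71 - 54) + (-1 - 3) = 17 - 4 = 13)
G(q, H) = -22 + H (G(q, H) = H - 1*22 = H - 22 = -22 + H)
G(67, L) + Q(-12) = (-22 + 13) + 3/(51 - 12) = -9 + 3/39 = -9 + 3*(1/39) = -9 + 1/13 = -116/13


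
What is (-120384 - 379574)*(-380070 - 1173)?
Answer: 190605487794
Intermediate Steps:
(-120384 - 379574)*(-380070 - 1173) = -499958*(-381243) = 190605487794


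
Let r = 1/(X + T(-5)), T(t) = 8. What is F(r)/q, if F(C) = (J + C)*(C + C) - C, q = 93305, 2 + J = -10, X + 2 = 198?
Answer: -2549/1941490440 ≈ -1.3129e-6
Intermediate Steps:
X = 196 (X = -2 + 198 = 196)
J = -12 (J = -2 - 10 = -12)
r = 1/204 (r = 1/(196 + 8) = 1/204 ≈ 0.0049020)
F(C) = -C + 2*C*(-12 + C) (F(C) = (-12 + C)*(C + C) - C = (-12 + C)*(2*C) - C = 2*C*(-12 + C) - C = -C + 2*C*(-12 + C))
F(r)/q = ((-25 + 2*(1/204))/204)/93305 = ((-25 + 1/102)/204)*(1/93305) = ((1/204)*(-2549/102))*(1/93305) = -2549/20808*1/93305 = -2549/1941490440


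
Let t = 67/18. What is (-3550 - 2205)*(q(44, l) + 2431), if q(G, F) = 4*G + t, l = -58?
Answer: -270444715/18 ≈ -1.5025e+7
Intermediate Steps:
t = 67/18 (t = 67*(1/18) = 67/18 ≈ 3.7222)
q(G, F) = 67/18 + 4*G (q(G, F) = 4*G + 67/18 = 67/18 + 4*G)
(-3550 - 2205)*(q(44, l) + 2431) = (-3550 - 2205)*((67/18 + 4*44) + 2431) = -5755*((67/18 + 176) + 2431) = -5755*(3235/18 + 2431) = -5755*46993/18 = -270444715/18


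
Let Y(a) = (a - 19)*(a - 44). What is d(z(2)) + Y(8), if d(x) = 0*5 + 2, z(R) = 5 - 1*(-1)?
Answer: 398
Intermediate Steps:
z(R) = 6 (z(R) = 5 + 1 = 6)
d(x) = 2 (d(x) = 0 + 2 = 2)
Y(a) = (-44 + a)*(-19 + a) (Y(a) = (-19 + a)*(-44 + a) = (-44 + a)*(-19 + a))
d(z(2)) + Y(8) = 2 + (836 + 8**2 - 63*8) = 2 + (836 + 64 - 504) = 2 + 396 = 398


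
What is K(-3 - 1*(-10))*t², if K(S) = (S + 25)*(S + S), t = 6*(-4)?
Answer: 258048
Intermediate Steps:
t = -24
K(S) = 2*S*(25 + S) (K(S) = (25 + S)*(2*S) = 2*S*(25 + S))
K(-3 - 1*(-10))*t² = (2*(-3 - 1*(-10))*(25 + (-3 - 1*(-10))))*(-24)² = (2*(-3 + 10)*(25 + (-3 + 10)))*576 = (2*7*(25 + 7))*576 = (2*7*32)*576 = 448*576 = 258048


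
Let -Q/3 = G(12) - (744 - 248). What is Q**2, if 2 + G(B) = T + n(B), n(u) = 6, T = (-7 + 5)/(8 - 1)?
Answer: 106874244/49 ≈ 2.1811e+6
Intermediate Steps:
T = -2/7 ≈ -0.28571
G(B) = 26/7 (G(B) = -2 + (-2/7 + 6) = -2 + 40/7 = 26/7)
Q = 10338/7 (Q = -3*(26/7 - (744 - 248)) = -3*(26/7 - 1*496) = -3*(26/7 - 496) = -3*(-3446/7) = 10338/7 ≈ 1476.9)
Q**2 = (10338/7)**2 = 106874244/49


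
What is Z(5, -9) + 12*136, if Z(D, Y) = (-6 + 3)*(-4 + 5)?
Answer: 1629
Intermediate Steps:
Z(D, Y) = -3 (Z(D, Y) = -3*1 = -3)
Z(5, -9) + 12*136 = -3 + 12*136 = -3 + 1632 = 1629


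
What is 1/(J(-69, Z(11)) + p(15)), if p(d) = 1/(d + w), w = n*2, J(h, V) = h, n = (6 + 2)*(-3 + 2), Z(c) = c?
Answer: -1/70 ≈ -0.014286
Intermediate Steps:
n = -8 (n = 8*(-1) = -8)
w = -16 (w = -8*2 = -16)
p(d) = 1/(-16 + d) (p(d) = 1/(d - 16) = 1/(-16 + d))
1/(J(-69, Z(11)) + p(15)) = 1/(-69 + 1/(-16 + 15)) = 1/(-69 + 1/(-1)) = 1/(-69 - 1) = 1/(-70) = -1/70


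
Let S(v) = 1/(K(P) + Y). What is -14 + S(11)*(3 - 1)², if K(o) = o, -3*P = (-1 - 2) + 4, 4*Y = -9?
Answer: -482/31 ≈ -15.548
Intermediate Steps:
Y = -9/4 (Y = (¼)*(-9) = -9/4 ≈ -2.2500)
P = -⅓ (P = -((-1 - 2) + 4)/3 = -(-3 + 4)/3 = -⅓*1 = -⅓ ≈ -0.33333)
S(v) = -12/31 (S(v) = 1/(-⅓ - 9/4) = 1/(-31/12) = -12/31)
-14 + S(11)*(3 - 1)² = -14 - 12*(3 - 1)²/31 = -14 - 12/31*2² = -14 - 12/31*4 = -14 - 48/31 = -482/31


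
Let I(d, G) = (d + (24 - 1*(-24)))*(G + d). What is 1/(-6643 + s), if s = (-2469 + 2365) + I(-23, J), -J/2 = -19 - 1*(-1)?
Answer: -1/6422 ≈ -0.00015571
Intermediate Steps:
J = 36 (J = -2*(-19 - 1*(-1)) = -2*(-19 + 1) = -2*(-18) = 36)
I(d, G) = (48 + d)*(G + d) (I(d, G) = (d + (24 + 24))*(G + d) = (d + 48)*(G + d) = (48 + d)*(G + d))
s = 221 (s = (-2469 + 2365) + ((-23)² + 48*36 + 48*(-23) + 36*(-23)) = -104 + (529 + 1728 - 1104 - 828) = -104 + 325 = 221)
1/(-6643 + s) = 1/(-6643 + 221) = 1/(-6422) = -1/6422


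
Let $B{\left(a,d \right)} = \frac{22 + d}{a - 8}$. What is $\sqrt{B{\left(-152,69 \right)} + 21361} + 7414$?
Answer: $7414 + \frac{3 \sqrt{3797410}}{40} \approx 7560.1$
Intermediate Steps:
$B{\left(a,d \right)} = \frac{22 + d}{-8 + a}$
$\sqrt{B{\left(-152,69 \right)} + 21361} + 7414 = \sqrt{\frac{22 + 69}{-8 - 152} + 21361} + 7414 = \sqrt{\frac{1}{-160} \cdot 91 + 21361} + 7414 = \sqrt{\left(- \frac{1}{160}\right) 91 + 21361} + 7414 = \sqrt{- \frac{91}{160} + 21361} + 7414 = \sqrt{\frac{3417669}{160}} + 7414 = \frac{3 \sqrt{3797410}}{40} + 7414 = 7414 + \frac{3 \sqrt{3797410}}{40}$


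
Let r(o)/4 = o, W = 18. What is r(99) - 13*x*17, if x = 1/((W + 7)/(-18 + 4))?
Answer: 12994/25 ≈ 519.76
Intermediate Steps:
r(o) = 4*o
x = -14/25 (x = 1/((18 + 7)/(-18 + 4)) = 1/(25/(-14)) = 1/(25*(-1/14)) = 1/(-25/14) = -14/25 ≈ -0.56000)
r(99) - 13*x*17 = 4*99 - 13*(-14/25)*17 = 396 + (182/25)*17 = 396 + 3094/25 = 12994/25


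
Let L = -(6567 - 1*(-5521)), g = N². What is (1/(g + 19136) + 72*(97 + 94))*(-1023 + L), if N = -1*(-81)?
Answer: -661890376585/3671 ≈ -1.8030e+8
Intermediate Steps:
N = 81
g = 6561 (g = 81² = 6561)
L = -12088 (L = -(6567 + 5521) = -1*12088 = -12088)
(1/(g + 19136) + 72*(97 + 94))*(-1023 + L) = (1/(6561 + 19136) + 72*(97 + 94))*(-1023 - 12088) = (1/25697 + 72*191)*(-13111) = (1/25697 + 13752)*(-13111) = (353385145/25697)*(-13111) = -661890376585/3671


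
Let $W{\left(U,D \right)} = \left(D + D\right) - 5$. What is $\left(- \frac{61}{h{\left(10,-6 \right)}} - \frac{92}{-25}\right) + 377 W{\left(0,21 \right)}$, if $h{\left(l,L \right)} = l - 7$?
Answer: $\frac{1044926}{75} \approx 13932.0$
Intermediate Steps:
$W{\left(U,D \right)} = -5 + 2 D$ ($W{\left(U,D \right)} = 2 D - 5 = -5 + 2 D$)
$h{\left(l,L \right)} = -7 + l$ ($h{\left(l,L \right)} = l - 7 = -7 + l$)
$\left(- \frac{61}{h{\left(10,-6 \right)}} - \frac{92}{-25}\right) + 377 W{\left(0,21 \right)} = \left(- \frac{61}{-7 + 10} - \frac{92}{-25}\right) + 377 \left(-5 + 2 \cdot 21\right) = \left(- \frac{61}{3} - - \frac{92}{25}\right) + 377 \left(-5 + 42\right) = \left(\left(-61\right) \frac{1}{3} + \frac{92}{25}\right) + 377 \cdot 37 = \left(- \frac{61}{3} + \frac{92}{25}\right) + 13949 = - \frac{1249}{75} + 13949 = \frac{1044926}{75}$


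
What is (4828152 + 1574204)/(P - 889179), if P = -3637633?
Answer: -1600589/1131703 ≈ -1.4143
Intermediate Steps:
(4828152 + 1574204)/(P - 889179) = (4828152 + 1574204)/(-3637633 - 889179) = 6402356/(-4526812) = 6402356*(-1/4526812) = -1600589/1131703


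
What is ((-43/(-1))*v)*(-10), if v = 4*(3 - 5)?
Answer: 3440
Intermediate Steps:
v = -8 (v = 4*(-2) = -8)
((-43/(-1))*v)*(-10) = (-43/(-1)*(-8))*(-10) = (-43*(-1)*(-8))*(-10) = (43*(-8))*(-10) = -344*(-10) = 3440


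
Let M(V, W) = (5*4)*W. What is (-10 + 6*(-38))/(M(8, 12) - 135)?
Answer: -34/15 ≈ -2.2667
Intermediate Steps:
M(V, W) = 20*W
(-10 + 6*(-38))/(M(8, 12) - 135) = (-10 + 6*(-38))/(20*12 - 135) = (-10 - 228)/(240 - 135) = -238/105 = -238*1/105 = -34/15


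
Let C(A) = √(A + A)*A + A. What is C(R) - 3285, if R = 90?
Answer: -3195 + 540*√5 ≈ -1987.5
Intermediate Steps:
C(A) = A + √2*A^(3/2) (C(A) = √(2*A)*A + A = (√2*√A)*A + A = √2*A^(3/2) + A = A + √2*A^(3/2))
C(R) - 3285 = (90 + √2*90^(3/2)) - 3285 = (90 + √2*(270*√10)) - 3285 = (90 + 540*√5) - 3285 = -3195 + 540*√5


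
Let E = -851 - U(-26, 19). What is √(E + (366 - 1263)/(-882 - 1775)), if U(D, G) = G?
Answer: 7*I*√125296149/2657 ≈ 29.49*I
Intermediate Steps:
E = -870 (E = -851 - 1*19 = -851 - 19 = -870)
√(E + (366 - 1263)/(-882 - 1775)) = √(-870 + (366 - 1263)/(-882 - 1775)) = √(-870 - 897/(-2657)) = √(-870 - 897*(-1/2657)) = √(-870 + 897/2657) = √(-2310693/2657) = 7*I*√125296149/2657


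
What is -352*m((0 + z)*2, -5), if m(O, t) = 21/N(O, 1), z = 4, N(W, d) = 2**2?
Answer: -1848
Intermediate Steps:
N(W, d) = 4
m(O, t) = 21/4
-352*m((0 + z)*2, -5) = -352*21/4 = -1848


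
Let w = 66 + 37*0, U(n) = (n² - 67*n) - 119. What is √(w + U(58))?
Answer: 5*I*√23 ≈ 23.979*I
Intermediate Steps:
U(n) = -119 + n² - 67*n
w = 66 (w = 66 + 0 = 66)
√(w + U(58)) = √(66 + (-119 + 58² - 67*58)) = √(66 + (-119 + 3364 - 3886)) = √(66 - 641) = √(-575) = 5*I*√23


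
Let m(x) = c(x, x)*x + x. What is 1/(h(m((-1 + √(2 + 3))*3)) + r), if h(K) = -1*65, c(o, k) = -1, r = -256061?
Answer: -1/256126 ≈ -3.9043e-6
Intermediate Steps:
m(x) = 0 (m(x) = -x + x = 0)
h(K) = -65
1/(h(m((-1 + √(2 + 3))*3)) + r) = 1/(-65 - 256061) = 1/(-256126) = -1/256126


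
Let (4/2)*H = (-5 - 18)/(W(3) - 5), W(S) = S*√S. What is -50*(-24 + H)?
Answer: 5275/2 + 1725*√3/2 ≈ 4131.4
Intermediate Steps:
W(S) = S^(3/2)
H = -23/(2*(-5 + 3*√3)) (H = ((-5 - 18)/(3^(3/2) - 5))/2 = (-23/(3*√3 - 5))/2 = (-23/(-5 + 3*√3))/2 = -23/(2*(-5 + 3*√3)) ≈ -58.628)
-50*(-24 + H) = -50*(-24 + (-115/4 - 69*√3/4)) = -50*(-211/4 - 69*√3/4) = 5275/2 + 1725*√3/2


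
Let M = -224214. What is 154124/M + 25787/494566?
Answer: -35221341883/55444310562 ≈ -0.63526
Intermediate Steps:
154124/M + 25787/494566 = 154124/(-224214) + 25787/494566 = 154124*(-1/224214) + 25787*(1/494566) = -77062/112107 + 25787/494566 = -35221341883/55444310562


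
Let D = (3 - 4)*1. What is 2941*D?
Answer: -2941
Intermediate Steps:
D = -1 (D = -1*1 = -1)
2941*D = 2941*(-1) = -2941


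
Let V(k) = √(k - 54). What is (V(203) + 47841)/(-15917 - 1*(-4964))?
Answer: -15947/3651 - √149/10953 ≈ -4.3690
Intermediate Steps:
V(k) = √(-54 + k)
(V(203) + 47841)/(-15917 - 1*(-4964)) = (√(-54 + 203) + 47841)/(-15917 - 1*(-4964)) = (√149 + 47841)/(-15917 + 4964) = (47841 + √149)/(-10953) = (47841 + √149)*(-1/10953) = -15947/3651 - √149/10953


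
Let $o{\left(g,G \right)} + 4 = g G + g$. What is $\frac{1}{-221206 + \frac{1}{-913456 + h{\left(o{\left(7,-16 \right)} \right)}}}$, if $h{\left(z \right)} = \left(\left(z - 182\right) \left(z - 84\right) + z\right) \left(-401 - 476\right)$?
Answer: $- \frac{50072814}{11076406893685} \approx -4.5207 \cdot 10^{-6}$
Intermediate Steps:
$o{\left(g,G \right)} = -4 + g + G g$ ($o{\left(g,G \right)} = -4 + \left(g G + g\right) = -4 + \left(G g + g\right) = -4 + \left(g + G g\right) = -4 + g + G g$)
$h{\left(z \right)} = - 877 z - 877 \left(-182 + z\right) \left(-84 + z\right)$ ($h{\left(z \right)} = \left(\left(-182 + z\right) \left(-84 + z\right) + z\right) \left(-877\right) = \left(z + \left(-182 + z\right) \left(-84 + z\right)\right) \left(-877\right) = - 877 z - 877 \left(-182 + z\right) \left(-84 + z\right)$)
$\frac{1}{-221206 + \frac{1}{-913456 + h{\left(o{\left(7,-16 \right)} \right)}}} = \frac{1}{-221206 + \frac{1}{-913456 - \left(13407576 - 232405 \left(-4 + 7 - 112\right) + 877 \left(-4 + 7 - 112\right)^{2}\right)}} = \frac{1}{-221206 + \frac{1}{-913456 - \left(38739721 + 10419637\right)}} = \frac{1}{-221206 + \frac{1}{-913456 - 49159358}} = \frac{1}{-221206 + \frac{1}{-50072814}} = \frac{1}{-221206 - \frac{1}{50072814}} = \frac{1}{- \frac{11076406893685}{50072814}} = - \frac{50072814}{11076406893685}$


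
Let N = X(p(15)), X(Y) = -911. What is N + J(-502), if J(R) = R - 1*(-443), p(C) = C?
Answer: -970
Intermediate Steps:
N = -911
J(R) = 443 + R (J(R) = R + 443 = 443 + R)
N + J(-502) = -911 + (443 - 502) = -911 - 59 = -970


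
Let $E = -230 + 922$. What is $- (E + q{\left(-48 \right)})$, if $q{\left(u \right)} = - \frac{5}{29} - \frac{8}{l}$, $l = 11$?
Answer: $- \frac{220461}{319} \approx -691.1$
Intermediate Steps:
$E = 692$
$q{\left(u \right)} = - \frac{287}{319}$ ($q{\left(u \right)} = - \frac{5}{29} - \frac{8}{11} = - \frac{287}{319}$)
$- (E + q{\left(-48 \right)}) = - (692 - \frac{287}{319}) = \left(-1\right) \frac{220461}{319} = - \frac{220461}{319}$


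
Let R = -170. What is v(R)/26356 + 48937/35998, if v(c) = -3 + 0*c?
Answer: 644837789/474381644 ≈ 1.3593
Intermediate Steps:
v(c) = -3 (v(c) = -3 + 0 = -3)
v(R)/26356 + 48937/35998 = -3/26356 + 48937/35998 = 644837789/474381644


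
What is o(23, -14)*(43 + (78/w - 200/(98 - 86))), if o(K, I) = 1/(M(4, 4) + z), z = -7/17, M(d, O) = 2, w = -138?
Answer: 30226/1863 ≈ 16.224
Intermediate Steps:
z = -7/17 (z = -7*1/17 = -7/17 ≈ -0.41176)
o(K, I) = 17/27 (o(K, I) = 1/(2 - 7/17) = 1/(27/17) = 17/27)
o(23, -14)*(43 + (78/w - 200/(98 - 86))) = 17*(43 + (78/(-138) - 200/(98 - 86)))/27 = 17*(43 + (78*(-1/138) - 200/12))/27 = 17*(43 + (-13/23 - 200*1/12))/27 = 17*(43 + (-13/23 - 50/3))/27 = 17*(43 - 1189/69)/27 = (17/27)*(1778/69) = 30226/1863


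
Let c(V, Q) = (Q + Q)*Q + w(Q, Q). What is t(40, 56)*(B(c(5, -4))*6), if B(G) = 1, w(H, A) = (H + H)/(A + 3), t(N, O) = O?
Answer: 336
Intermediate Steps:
w(H, A) = 2*H/(3 + A) (w(H, A) = (2*H)/(3 + A) = 2*H/(3 + A))
c(V, Q) = 2*Q**2 + 2*Q/(3 + Q) (c(V, Q) = (Q + Q)*Q + 2*Q/(3 + Q) = (2*Q)*Q + 2*Q/(3 + Q) = 2*Q**2 + 2*Q/(3 + Q))
t(40, 56)*(B(c(5, -4))*6) = 56*(1*6) = 56*6 = 336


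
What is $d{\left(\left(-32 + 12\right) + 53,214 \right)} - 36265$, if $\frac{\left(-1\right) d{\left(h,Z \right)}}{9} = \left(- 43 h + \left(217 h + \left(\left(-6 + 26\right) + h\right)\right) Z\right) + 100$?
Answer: $-13918558$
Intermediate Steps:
$d{\left(h,Z \right)} = -900 + 387 h - 9 Z \left(20 + 218 h\right)$ ($d{\left(h,Z \right)} = - 9 \left(\left(- 43 h + \left(217 h + \left(\left(-6 + 26\right) + h\right)\right) Z\right) + 100\right) = - 9 \left(\left(- 43 h + \left(217 h + \left(20 + h\right)\right) Z\right) + 100\right) = - 9 \left(\left(- 43 h + \left(20 + 218 h\right) Z\right) + 100\right) = - 9 \left(\left(- 43 h + Z \left(20 + 218 h\right)\right) + 100\right) = - 9 \left(100 - 43 h + Z \left(20 + 218 h\right)\right) = -900 + 387 h - 9 Z \left(20 + 218 h\right)$)
$d{\left(\left(-32 + 12\right) + 53,214 \right)} - 36265 = \left(-900 - 38520 + 387 \left(\left(-32 + 12\right) + 53\right) - 419868 \left(\left(-32 + 12\right) + 53\right)\right) - 36265 = \left(-900 - 38520 + 387 \left(-20 + 53\right) - 419868 \left(-20 + 53\right)\right) - 36265 = \left(-900 - 38520 + 387 \cdot 33 - 419868 \cdot 33\right) - 36265 = \left(-900 - 38520 + 12771 - 13855644\right) - 36265 = -13882293 - 36265 = -13918558$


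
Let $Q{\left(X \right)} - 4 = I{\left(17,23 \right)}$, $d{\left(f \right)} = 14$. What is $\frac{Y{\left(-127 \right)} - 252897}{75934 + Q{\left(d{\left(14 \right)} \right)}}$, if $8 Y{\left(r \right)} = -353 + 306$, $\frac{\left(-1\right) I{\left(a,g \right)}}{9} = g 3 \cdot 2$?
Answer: $- \frac{2023223}{597568} \approx -3.3858$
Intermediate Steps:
$I{\left(a,g \right)} = - 54 g$ ($I{\left(a,g \right)} = - 9 g 3 \cdot 2 = - 9 \cdot 3 g 2 = - 9 \cdot 6 g = - 54 g$)
$Y{\left(r \right)} = - \frac{47}{8}$ ($Y{\left(r \right)} = \frac{-353 + 306}{8} = \frac{1}{8} \left(-47\right) = - \frac{47}{8}$)
$Q{\left(X \right)} = -1238$ ($Q{\left(X \right)} = 4 - 1242 = -1238$)
$\frac{Y{\left(-127 \right)} - 252897}{75934 + Q{\left(d{\left(14 \right)} \right)}} = \frac{- \frac{47}{8} - 252897}{75934 - 1238} = - \frac{2023223}{8 \cdot 74696} = \left(- \frac{2023223}{8}\right) \frac{1}{74696} = - \frac{2023223}{597568}$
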